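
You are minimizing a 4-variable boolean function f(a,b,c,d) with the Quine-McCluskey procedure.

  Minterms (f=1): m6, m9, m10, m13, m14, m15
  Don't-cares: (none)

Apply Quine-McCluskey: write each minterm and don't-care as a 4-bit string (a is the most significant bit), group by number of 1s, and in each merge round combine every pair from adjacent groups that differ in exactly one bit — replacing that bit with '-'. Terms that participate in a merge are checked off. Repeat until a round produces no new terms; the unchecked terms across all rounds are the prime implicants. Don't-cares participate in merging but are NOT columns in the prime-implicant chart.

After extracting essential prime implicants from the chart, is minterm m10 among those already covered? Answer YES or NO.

YES

Round 0: 0110✓ 1001✓ 1010✓ 1101✓ 1110✓ 1111✓
Round 1: -110 1-01 1-10 11-1 111-
PIs = {-110, 1-01, 1-10, 11-1, 111-}
Coverage chart:
  m6: -110 ←essential
  m9: 1-01 ←essential
  m10: 1-10 ←essential
  m13: 1-01,11-1
  m14: -110,1-10,111-
  m15: 11-1,111-
Essential: -110, 1-01, 1-10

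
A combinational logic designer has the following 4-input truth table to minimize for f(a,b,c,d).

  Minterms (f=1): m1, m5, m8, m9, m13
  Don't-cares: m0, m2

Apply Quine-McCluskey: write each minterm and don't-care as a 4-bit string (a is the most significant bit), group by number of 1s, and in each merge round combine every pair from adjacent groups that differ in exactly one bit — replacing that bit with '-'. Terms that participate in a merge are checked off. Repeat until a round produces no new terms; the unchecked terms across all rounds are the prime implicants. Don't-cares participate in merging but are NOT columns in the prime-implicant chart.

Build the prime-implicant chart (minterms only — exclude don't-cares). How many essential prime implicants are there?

[col 0] 0000*, 0001*, 0010*, 0101*, 1000*, 1001*, 1101*
[col 1] -000*, -001*, -101*, 0-01*, 00-0, 000-*, 1-01*, 100-*
[col 2] --01, -00-
Prime implicants: --01, -00-, 00-0
PI chart (minterm → PIs covering it):
  1 | --01,-00-
  5 | --01  (sole → essential)
  8 | -00-  (sole → essential)
  9 | --01,-00-
  13 | --01  (sole → essential)
Essential prime implicants: --01, -00-

2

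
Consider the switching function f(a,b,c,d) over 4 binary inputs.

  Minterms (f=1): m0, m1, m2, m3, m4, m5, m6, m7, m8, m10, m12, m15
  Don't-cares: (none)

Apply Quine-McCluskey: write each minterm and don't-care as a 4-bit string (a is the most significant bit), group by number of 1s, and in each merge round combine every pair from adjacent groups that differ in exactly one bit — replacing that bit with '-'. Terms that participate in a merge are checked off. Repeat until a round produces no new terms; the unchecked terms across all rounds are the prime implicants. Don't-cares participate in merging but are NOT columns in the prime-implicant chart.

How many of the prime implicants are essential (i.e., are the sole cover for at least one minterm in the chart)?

4

[col 0] 0000*, 0001*, 0010*, 0011*, 0100*, 0101*, 0110*, 0111*, 1000*, 1010*, 1100*, 1111*
[col 1] -000*, -010*, -100*, -111, 0-00*, 0-01*, 0-10*, 0-11*, 00-0*, 00-1*, 000-*, 001-*, 01-0*, 01-1*, 010-*, 011-*, 1-00*, 10-0*
[col 2] --00, -0-0, 0--0*, 0--1*, 0-0-*, 0-1-*, 00--*, 01--*
[col 3] 0---
Prime implicants: --00, -0-0, -111, 0---
PI chart (minterm → PIs covering it):
  0 | --00,-0-0,0---
  1 | 0---  (sole → essential)
  2 | -0-0,0---
  3 | 0---  (sole → essential)
  4 | --00,0---
  5 | 0---  (sole → essential)
  6 | 0---  (sole → essential)
  7 | -111,0---
  8 | --00,-0-0
  10 | -0-0  (sole → essential)
  12 | --00  (sole → essential)
  15 | -111  (sole → essential)
Essential prime implicants: --00, -0-0, -111, 0---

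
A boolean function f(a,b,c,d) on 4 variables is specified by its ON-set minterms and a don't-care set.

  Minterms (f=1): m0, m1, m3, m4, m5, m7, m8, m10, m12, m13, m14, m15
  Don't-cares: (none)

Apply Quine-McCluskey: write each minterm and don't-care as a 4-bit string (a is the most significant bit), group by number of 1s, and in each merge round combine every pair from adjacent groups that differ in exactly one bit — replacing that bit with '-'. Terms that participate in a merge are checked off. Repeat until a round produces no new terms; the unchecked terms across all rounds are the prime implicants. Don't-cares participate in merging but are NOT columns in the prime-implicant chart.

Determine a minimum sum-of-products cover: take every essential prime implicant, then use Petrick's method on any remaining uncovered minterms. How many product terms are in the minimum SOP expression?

[col 0] 0000*, 0001*, 0011*, 0100*, 0101*, 0111*, 1000*, 1010*, 1100*, 1101*, 1110*, 1111*
[col 1] -000*, -100*, -101*, -111*, 0-00*, 0-01*, 0-11*, 00-1*, 000-*, 01-1*, 010-*, 1-00*, 1-10*, 10-0*, 11-0*, 11-1*, 110-*, 111-*
[col 2] --00, -1-1, -10-, 0--1, 0-0-, 1--0, 11--
Prime implicants: --00, -1-1, -10-, 0--1, 0-0-, 1--0, 11--
PI chart (minterm → PIs covering it):
  0 | --00,0-0-
  1 | 0--1,0-0-
  3 | 0--1  (sole → essential)
  4 | --00,-10-,0-0-
  5 | -1-1,-10-,0--1,0-0-
  7 | -1-1,0--1
  8 | --00,1--0
  10 | 1--0  (sole → essential)
  12 | --00,-10-,1--0,11--
  13 | -1-1,-10-,11--
  14 | 1--0,11--
  15 | -1-1,11--
Essential prime implicants: 0--1, 1--0
Petrick residual → --00, -1-1
Minimum SOP uses 4 PIs: c'd' + bd + a'd + ad'

4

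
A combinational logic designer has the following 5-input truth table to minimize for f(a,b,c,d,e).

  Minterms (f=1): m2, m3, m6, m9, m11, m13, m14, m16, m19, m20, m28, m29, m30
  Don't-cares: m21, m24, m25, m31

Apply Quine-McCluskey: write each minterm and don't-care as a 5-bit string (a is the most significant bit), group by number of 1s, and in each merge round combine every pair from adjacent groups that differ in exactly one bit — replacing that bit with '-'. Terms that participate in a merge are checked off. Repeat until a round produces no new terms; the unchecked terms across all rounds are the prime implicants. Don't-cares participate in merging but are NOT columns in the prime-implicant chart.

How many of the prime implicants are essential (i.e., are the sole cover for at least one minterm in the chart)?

[col 0] 00010*, 00011*, 00110*, 01001*, 01011*, 01101*, 01110*, 10000*, 10011*, 10100*, 10101*, 11000*, 11001*, 11100*, 11101*, 11110*, 11111*
[col 1] -0011, -1001*, -1101*, -1110, 0-011, 0-110, 00-10, 0001-, 01-01*, 010-1, 1-000*, 1-100*, 1-101*, 10-00*, 1010-*, 11-00*, 11-01*, 1100-*, 111-0*, 111-1*, 1110-*, 1111-*
[col 2] -1-01, 1--00, 1-10-, 11-0-, 111--
Prime implicants: -0011, -1-01, -1110, 0-011, 0-110, 00-10, 0001-, 010-1, 1--00, 1-10-, 11-0-, 111--
PI chart (minterm → PIs covering it):
  2 | 00-10,0001-
  3 | -0011,0-011,0001-
  6 | 0-110,00-10
  9 | -1-01,010-1
  11 | 0-011,010-1
  13 | -1-01  (sole → essential)
  14 | -1110,0-110
  16 | 1--00  (sole → essential)
  19 | -0011  (sole → essential)
  20 | 1--00,1-10-
  28 | 1--00,1-10-,11-0-,111--
  29 | -1-01,1-10-,11-0-,111--
  30 | -1110,111--
Essential prime implicants: -0011, -1-01, 1--00

3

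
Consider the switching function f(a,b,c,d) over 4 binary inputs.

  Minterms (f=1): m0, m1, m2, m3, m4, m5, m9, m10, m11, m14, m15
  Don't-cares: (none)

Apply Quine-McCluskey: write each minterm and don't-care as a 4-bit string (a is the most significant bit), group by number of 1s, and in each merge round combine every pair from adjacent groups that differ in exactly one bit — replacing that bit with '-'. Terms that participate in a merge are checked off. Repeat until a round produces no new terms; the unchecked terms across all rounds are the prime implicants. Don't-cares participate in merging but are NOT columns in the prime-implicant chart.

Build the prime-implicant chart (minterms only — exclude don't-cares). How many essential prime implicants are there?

3

Round 0: 0000✓ 0001✓ 0010✓ 0011✓ 0100✓ 0101✓ 1001✓ 1010✓ 1011✓ 1110✓ 1111✓
Round 1: -001✓ -010✓ -011✓ 0-00✓ 0-01✓ 00-0✓ 00-1✓ 000-✓ 001-✓ 010-✓ 1-10✓ 1-11✓ 10-1✓ 101-✓ 111-✓
Round 2: -0-1 -01- 0-0- 00-- 1-1-
PIs = {-0-1, -01-, 0-0-, 00--, 1-1-}
Coverage chart:
  m0: 0-0-,00--
  m1: -0-1,0-0-,00--
  m2: -01-,00--
  m3: -0-1,-01-,00--
  m4: 0-0- ←essential
  m5: 0-0- ←essential
  m9: -0-1 ←essential
  m10: -01-,1-1-
  m11: -0-1,-01-,1-1-
  m14: 1-1- ←essential
  m15: 1-1- ←essential
Essential: -0-1, 0-0-, 1-1-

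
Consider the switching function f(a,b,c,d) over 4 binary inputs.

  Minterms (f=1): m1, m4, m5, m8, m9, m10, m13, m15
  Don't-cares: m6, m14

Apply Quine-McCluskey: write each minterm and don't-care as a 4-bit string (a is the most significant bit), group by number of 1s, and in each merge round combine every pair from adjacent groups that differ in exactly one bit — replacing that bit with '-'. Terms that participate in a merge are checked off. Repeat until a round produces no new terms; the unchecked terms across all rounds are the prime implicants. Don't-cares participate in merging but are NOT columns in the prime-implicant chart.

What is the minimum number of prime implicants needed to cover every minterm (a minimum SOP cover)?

4

Round 0: 0001✓ 0100✓ 0101✓ 0110✓ 1000✓ 1001✓ 1010✓ 1101✓ 1110✓ 1111✓
Round 1: -001✓ -101✓ -110 0-01✓ 01-0 010- 1-01✓ 1-10 10-0 100- 11-1 111-
Round 2: --01
PIs = {--01, -110, 01-0, 010-, 1-10, 10-0, 100-, 11-1, 111-}
Coverage chart:
  m1: --01 ←essential
  m4: 01-0,010-
  m5: --01,010-
  m8: 10-0,100-
  m9: --01,100-
  m10: 1-10,10-0
  m13: --01,11-1
  m15: 11-1,111-
Essential: --01
Petrick residual → 01-0, 10-0, 11-1
Min cover (4 terms): c'd + a'bd' + ab'd' + abd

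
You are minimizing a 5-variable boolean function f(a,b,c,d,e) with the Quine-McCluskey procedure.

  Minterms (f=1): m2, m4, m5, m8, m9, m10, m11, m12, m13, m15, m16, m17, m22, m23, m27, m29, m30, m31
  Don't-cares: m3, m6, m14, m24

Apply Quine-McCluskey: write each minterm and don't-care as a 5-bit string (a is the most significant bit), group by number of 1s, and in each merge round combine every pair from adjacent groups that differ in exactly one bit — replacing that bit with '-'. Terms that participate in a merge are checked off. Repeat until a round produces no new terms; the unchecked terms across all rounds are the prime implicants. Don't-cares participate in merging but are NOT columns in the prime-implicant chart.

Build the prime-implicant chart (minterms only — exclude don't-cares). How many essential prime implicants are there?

6

Round 0: 00010✓ 00011✓ 00100✓ 00101✓ 00110✓ 01000✓ 01001✓ 01010✓ 01011✓ 01100✓ 01101✓ 01110✓ 01111✓ 10000✓ 10001✓ 10110✓ 10111✓ 11000✓ 11011✓ 11101✓ 11110✓ 11111✓
Round 1: -0110✓ -1000 -1011✓ -1101✓ -1110✓ -1111✓ 0-010✓ 0-011✓ 0-100✓ 0-101✓ 0-110✓ 00-10✓ 0001-✓ 001-0✓ 0010-✓ 01-00✓ 01-01✓ 01-10✓ 01-11✓ 010-0✓ 010-1✓ 0100-✓ 0101-✓ 011-0✓ 011-1✓ 0110-✓ 0111-✓ 1-000 1-110✓ 1-111✓ 1000- 1011-✓ 11-11✓ 111-1✓ 1111-✓
Round 2: --110 -1-11 -11-1 -111- 0--10 0-01- 0-1-0 0-10- 01--0✓ 01--1✓ 01-0-✓ 01-1-✓ 010--✓ 011--✓ 1-11-
Round 3: 01---
PIs = {--110, -1-11, -1000, -11-1, -111-, 0--10, 0-01-, 0-1-0, 0-10-, 01---, 1-000, 1-11-, 1000-}
Coverage chart:
  m2: 0--10,0-01-
  m4: 0-1-0,0-10-
  m5: 0-10- ←essential
  m8: -1000,01---
  m9: 01--- ←essential
  m10: 0--10,0-01-,01---
  m11: -1-11,0-01-,01---
  m12: 0-1-0,0-10-,01---
  m13: -11-1,0-10-,01---
  m15: -1-11,-11-1,-111-,01---
  m16: 1-000,1000-
  m17: 1000- ←essential
  m22: --110,1-11-
  m23: 1-11- ←essential
  m27: -1-11 ←essential
  m29: -11-1 ←essential
  m30: --110,-111-,1-11-
  m31: -1-11,-11-1,-111-,1-11-
Essential: -1-11, -11-1, 0-10-, 01---, 1-11-, 1000-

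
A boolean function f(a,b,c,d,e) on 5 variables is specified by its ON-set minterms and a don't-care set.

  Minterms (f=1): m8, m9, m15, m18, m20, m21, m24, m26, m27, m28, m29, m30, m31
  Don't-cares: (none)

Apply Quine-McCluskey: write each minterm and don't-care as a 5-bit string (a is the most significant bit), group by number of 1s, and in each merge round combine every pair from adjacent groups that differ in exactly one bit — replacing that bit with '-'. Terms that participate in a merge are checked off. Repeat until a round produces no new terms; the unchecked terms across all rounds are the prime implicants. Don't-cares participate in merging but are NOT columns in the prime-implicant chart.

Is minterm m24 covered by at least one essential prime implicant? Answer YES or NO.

NO

[col 0] 01000*, 01001*, 01111*, 10010*, 10100*, 10101*, 11000*, 11010*, 11011*, 11100*, 11101*, 11110*, 11111*
[col 1] -1000, -1111, 0100-, 1-010, 1-100*, 1-101*, 1010-*, 11-00*, 11-10*, 11-11*, 110-0*, 1101-*, 111-0*, 111-1*, 1110-*, 1111-*
[col 2] 1-10-, 11--0, 11-1-, 111--
Prime implicants: -1000, -1111, 0100-, 1-010, 1-10-, 11--0, 11-1-, 111--
PI chart (minterm → PIs covering it):
  8 | -1000,0100-
  9 | 0100-  (sole → essential)
  15 | -1111  (sole → essential)
  18 | 1-010  (sole → essential)
  20 | 1-10-  (sole → essential)
  21 | 1-10-  (sole → essential)
  24 | -1000,11--0
  26 | 1-010,11--0,11-1-
  27 | 11-1-  (sole → essential)
  28 | 1-10-,11--0,111--
  29 | 1-10-,111--
  30 | 11--0,11-1-,111--
  31 | -1111,11-1-,111--
Essential prime implicants: -1111, 0100-, 1-010, 1-10-, 11-1-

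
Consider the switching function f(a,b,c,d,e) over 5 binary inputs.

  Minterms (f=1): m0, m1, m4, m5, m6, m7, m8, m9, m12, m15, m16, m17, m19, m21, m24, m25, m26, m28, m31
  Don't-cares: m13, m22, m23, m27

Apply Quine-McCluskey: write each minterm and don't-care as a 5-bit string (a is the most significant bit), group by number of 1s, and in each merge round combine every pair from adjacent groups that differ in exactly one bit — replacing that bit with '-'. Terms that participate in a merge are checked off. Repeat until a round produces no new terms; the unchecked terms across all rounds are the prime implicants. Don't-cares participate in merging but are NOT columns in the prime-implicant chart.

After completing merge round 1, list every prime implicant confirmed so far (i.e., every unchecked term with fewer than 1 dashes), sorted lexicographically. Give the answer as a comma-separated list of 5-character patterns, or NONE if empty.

NONE

[col 0] 00000*, 00001*, 00100*, 00101*, 00110*, 00111*, 01000*, 01001*, 01100*, 01101*, 01111*, 10000*, 10001*, 10011*, 10101*, 10110*, 10111*, 11000*, 11001*, 11010*, 11011*, 11100*, 11111*
[col 1] -0000*, -0001*, -0101*, -0110*, -0111*, -1000*, -1001*, -1100*, -1111*, 0-000*, 0-001*, 0-100*, 0-101*, 0-111*, 00-00*, 00-01*, 0000-*, 001-0*, 001-1*, 0010-*, 0011-*, 01-00*, 01-01*, 0100-*, 011-1*, 0110-*, 1-000*, 1-001*, 1-011*, 1-111*, 10-01*, 10-11*, 100-1*, 1000-*, 101-1*, 1011-*, 11-00*, 11-11*, 110-0*, 110-1*, 1100-*, 1101-*
[col 2] --000*, --001*, --111, -0-01, -000-*, -01-1, -011-, -1-00, -100-*, 0--00*, 0--01*, 0-00-*, 0-1-1, 0-10-*, 00-0-*, 001--, 01-0-*, 1--11, 1-0-1, 1-00-*, 10--1, 110--
[col 3] --00-, 0--0-
Prime implicants: --00-, --111, -0-01, -01-1, -011-, -1-00, 0--0-, 0-1-1, 001--, 1--11, 1-0-1, 10--1, 110--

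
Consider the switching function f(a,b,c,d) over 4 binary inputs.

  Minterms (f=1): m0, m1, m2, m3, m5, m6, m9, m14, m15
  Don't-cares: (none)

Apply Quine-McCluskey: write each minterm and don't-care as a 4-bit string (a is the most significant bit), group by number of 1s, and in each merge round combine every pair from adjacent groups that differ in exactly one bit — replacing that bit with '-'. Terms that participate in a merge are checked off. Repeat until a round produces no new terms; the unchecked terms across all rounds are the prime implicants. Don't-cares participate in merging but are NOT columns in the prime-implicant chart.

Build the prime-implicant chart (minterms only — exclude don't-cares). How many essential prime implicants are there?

4

[col 0] 0000*, 0001*, 0010*, 0011*, 0101*, 0110*, 1001*, 1110*, 1111*
[col 1] -001, -110, 0-01, 0-10, 00-0*, 00-1*, 000-*, 001-*, 111-
[col 2] 00--
Prime implicants: -001, -110, 0-01, 0-10, 00--, 111-
PI chart (minterm → PIs covering it):
  0 | 00--  (sole → essential)
  1 | -001,0-01,00--
  2 | 0-10,00--
  3 | 00--  (sole → essential)
  5 | 0-01  (sole → essential)
  6 | -110,0-10
  9 | -001  (sole → essential)
  14 | -110,111-
  15 | 111-  (sole → essential)
Essential prime implicants: -001, 0-01, 00--, 111-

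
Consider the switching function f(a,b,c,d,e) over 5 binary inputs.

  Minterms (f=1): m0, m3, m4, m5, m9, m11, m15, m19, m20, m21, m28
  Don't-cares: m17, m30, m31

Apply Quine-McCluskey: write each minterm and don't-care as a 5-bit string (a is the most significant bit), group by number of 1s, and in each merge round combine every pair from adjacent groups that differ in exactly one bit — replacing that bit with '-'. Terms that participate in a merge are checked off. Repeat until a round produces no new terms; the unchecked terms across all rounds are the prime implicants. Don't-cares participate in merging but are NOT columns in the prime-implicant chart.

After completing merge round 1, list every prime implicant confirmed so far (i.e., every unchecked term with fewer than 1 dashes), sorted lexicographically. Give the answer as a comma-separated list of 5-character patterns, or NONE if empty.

Round 0: 00000✓ 00011✓ 00100✓ 00101✓ 01001✓ 01011✓ 01111✓ 10001✓ 10011✓ 10100✓ 10101✓ 11100✓ 11110✓ 11111✓
Round 1: -0011 -0100✓ -0101✓ -1111 0-011 00-00 0010-✓ 01-11 010-1 1-100 10-01 100-1 1010-✓ 111-0 1111-
Round 2: -010-
PIs = {-0011, -010-, -1111, 0-011, 00-00, 01-11, 010-1, 1-100, 10-01, 100-1, 111-0, 1111-}

NONE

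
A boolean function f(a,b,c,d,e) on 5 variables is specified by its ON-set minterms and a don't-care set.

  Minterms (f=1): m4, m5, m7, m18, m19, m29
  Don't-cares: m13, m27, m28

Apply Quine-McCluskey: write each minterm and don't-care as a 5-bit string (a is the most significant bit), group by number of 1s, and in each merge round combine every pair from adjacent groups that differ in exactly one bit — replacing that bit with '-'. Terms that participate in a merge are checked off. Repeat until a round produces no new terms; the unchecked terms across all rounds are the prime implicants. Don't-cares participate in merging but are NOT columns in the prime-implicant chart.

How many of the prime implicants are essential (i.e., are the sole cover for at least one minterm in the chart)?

3

Round 0: 00100✓ 00101✓ 00111✓ 01101✓ 10010✓ 10011✓ 11011✓ 11100✓ 11101✓
Round 1: -1101 0-101 001-1 0010- 1-011 1001- 1110-
PIs = {-1101, 0-101, 001-1, 0010-, 1-011, 1001-, 1110-}
Coverage chart:
  m4: 0010- ←essential
  m5: 0-101,001-1,0010-
  m7: 001-1 ←essential
  m18: 1001- ←essential
  m19: 1-011,1001-
  m29: -1101,1110-
Essential: 001-1, 0010-, 1001-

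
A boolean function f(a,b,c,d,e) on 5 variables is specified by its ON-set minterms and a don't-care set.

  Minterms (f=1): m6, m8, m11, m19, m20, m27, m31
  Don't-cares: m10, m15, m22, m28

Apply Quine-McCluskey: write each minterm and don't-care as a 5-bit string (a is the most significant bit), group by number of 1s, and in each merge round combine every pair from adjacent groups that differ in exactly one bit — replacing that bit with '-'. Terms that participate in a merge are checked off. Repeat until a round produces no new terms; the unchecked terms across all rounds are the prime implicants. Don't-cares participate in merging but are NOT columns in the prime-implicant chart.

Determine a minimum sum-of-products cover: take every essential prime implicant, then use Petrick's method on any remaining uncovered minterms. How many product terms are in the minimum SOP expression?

size-2^0 implicants → 00110(✓)  01000(✓)  01010(✓)  01011(✓)  01111(✓)  10011(✓)  10100(✓)  10110(✓)  11011(✓)  11100(✓)  11111(✓)
size-2^1 implicants → -0110  -1011(✓)  -1111(✓)  01-11(✓)  010-0  0101-  1-011  1-100  101-0  11-11(✓)
size-2^2 implicants → -1-11
Unchecked terms (primes): -0110, -1-11, 010-0, 0101-, 1-011, 1-100, 101-0
Minterm coverage:
  m6 ⊆ -0110 [E]
  m8 ⊆ 010-0 [E]
  m11 ⊆ -1-11,0101-
  m19 ⊆ 1-011 [E]
  m20 ⊆ 1-100,101-0
  m27 ⊆ -1-11,1-011
  m31 ⊆ -1-11 [E]
E = {-0110, -1-11, 010-0, 1-011}
Petrick residual → 1-100
Cover = b'cde' + bde + a'bc'e' + ac'de + acd'e'  |cover|=5

5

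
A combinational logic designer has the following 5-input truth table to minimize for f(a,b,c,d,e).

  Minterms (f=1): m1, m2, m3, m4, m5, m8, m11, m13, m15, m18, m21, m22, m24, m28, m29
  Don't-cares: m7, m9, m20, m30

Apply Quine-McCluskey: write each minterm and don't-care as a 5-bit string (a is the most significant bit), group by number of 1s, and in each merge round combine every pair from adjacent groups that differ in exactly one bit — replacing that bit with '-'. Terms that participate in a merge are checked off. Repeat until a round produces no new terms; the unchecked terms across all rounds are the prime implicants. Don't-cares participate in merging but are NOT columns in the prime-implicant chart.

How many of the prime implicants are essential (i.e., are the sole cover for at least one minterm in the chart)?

2

Round 0: 00001✓ 00010✓ 00011✓ 00100✓ 00101✓ 00111✓ 01000✓ 01001✓ 01011✓ 01101✓ 01111✓ 10010✓ 10100✓ 10101✓ 10110✓ 11000✓ 11100✓ 11101✓ 11110✓
Round 1: -0010 -0100✓ -0101✓ -1000 -1101✓ 0-001✓ 0-011✓ 0-101✓ 0-111✓ 00-01✓ 00-11✓ 000-1✓ 0001- 001-1✓ 0010-✓ 01-01✓ 01-11✓ 010-1✓ 0100- 011-1✓ 1-100✓ 1-101✓ 1-110✓ 10-10 101-0✓ 1010-✓ 11-00 111-0✓ 1110-✓
Round 2: --101 -010- 0--01✓ 0--11✓ 0-0-1✓ 0-1-1✓ 00--1✓ 01--1✓ 1-1-0 1-10-
Round 3: 0---1
PIs = {--101, -0010, -010-, -1000, 0---1, 0001-, 0100-, 1-1-0, 1-10-, 10-10, 11-00}
Coverage chart:
  m1: 0---1 ←essential
  m2: -0010,0001-
  m3: 0---1,0001-
  m4: -010- ←essential
  m5: --101,-010-,0---1
  m8: -1000,0100-
  m11: 0---1 ←essential
  m13: --101,0---1
  m15: 0---1 ←essential
  m18: -0010,10-10
  m21: --101,-010-,1-10-
  m22: 1-1-0,10-10
  m24: -1000,11-00
  m28: 1-1-0,1-10-,11-00
  m29: --101,1-10-
Essential: -010-, 0---1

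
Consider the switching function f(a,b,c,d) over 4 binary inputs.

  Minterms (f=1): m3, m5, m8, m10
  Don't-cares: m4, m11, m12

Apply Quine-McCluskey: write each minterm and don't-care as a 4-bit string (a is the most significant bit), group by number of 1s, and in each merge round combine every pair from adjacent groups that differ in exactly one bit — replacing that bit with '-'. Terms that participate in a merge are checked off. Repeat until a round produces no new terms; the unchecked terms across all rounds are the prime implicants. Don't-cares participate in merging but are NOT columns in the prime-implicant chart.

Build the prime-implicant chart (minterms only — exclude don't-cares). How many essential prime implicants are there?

2

Round 0: 0011✓ 0100✓ 0101✓ 1000✓ 1010✓ 1011✓ 1100✓
Round 1: -011 -100 010- 1-00 10-0 101-
PIs = {-011, -100, 010-, 1-00, 10-0, 101-}
Coverage chart:
  m3: -011 ←essential
  m5: 010- ←essential
  m8: 1-00,10-0
  m10: 10-0,101-
Essential: -011, 010-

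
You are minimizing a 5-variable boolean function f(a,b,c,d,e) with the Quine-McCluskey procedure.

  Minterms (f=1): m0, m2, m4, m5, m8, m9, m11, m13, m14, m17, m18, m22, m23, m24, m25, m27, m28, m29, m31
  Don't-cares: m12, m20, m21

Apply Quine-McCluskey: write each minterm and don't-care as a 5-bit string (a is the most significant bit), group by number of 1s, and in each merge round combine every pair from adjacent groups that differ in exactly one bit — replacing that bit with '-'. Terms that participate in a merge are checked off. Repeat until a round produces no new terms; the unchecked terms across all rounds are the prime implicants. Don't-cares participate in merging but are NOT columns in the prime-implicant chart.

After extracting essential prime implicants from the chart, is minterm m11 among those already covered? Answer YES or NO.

[col 0] 00000*, 00010*, 00100*, 00101*, 01000*, 01001*, 01011*, 01100*, 01101*, 01110*, 10001*, 10010*, 10100*, 10101*, 10110*, 10111*, 11000*, 11001*, 11011*, 11100*, 11101*, 11111*
[col 1] -0010, -0100*, -0101*, -1000*, -1001*, -1011*, -1100*, -1101*, 0-000*, 0-100*, 0-101*, 00-00*, 000-0, 0010-*, 01-00*, 01-01*, 010-1*, 0100-*, 011-0, 0110-*, 1-001*, 1-100*, 1-101*, 1-111*, 10-01*, 10-10, 101-0*, 101-1*, 1010-*, 1011-*, 11-00*, 11-01*, 11-11*, 110-1*, 1100-*, 111-1*, 1110-*
[col 2] --100*, --101*, -010-*, -1-00*, -1-01*, -10-1, -100-*, -110-*, 0--00, 0-10-*, 01-0-*, 1--01, 1-1-1, 1-10-*, 101--, 11--1, 11-0-*
[col 3] --10-, -1-0-
Prime implicants: --10-, -0010, -1-0-, -10-1, 0--00, 000-0, 011-0, 1--01, 1-1-1, 10-10, 101--, 11--1
PI chart (minterm → PIs covering it):
  0 | 0--00,000-0
  2 | -0010,000-0
  4 | --10-,0--00
  5 | --10-  (sole → essential)
  8 | -1-0-,0--00
  9 | -1-0-,-10-1
  11 | -10-1  (sole → essential)
  13 | --10-,-1-0-
  14 | 011-0  (sole → essential)
  17 | 1--01  (sole → essential)
  18 | -0010,10-10
  22 | 10-10,101--
  23 | 1-1-1,101--
  24 | -1-0-  (sole → essential)
  25 | -1-0-,-10-1,1--01,11--1
  27 | -10-1,11--1
  28 | --10-,-1-0-
  29 | --10-,-1-0-,1--01,1-1-1,11--1
  31 | 1-1-1,11--1
Essential prime implicants: --10-, -1-0-, -10-1, 011-0, 1--01

YES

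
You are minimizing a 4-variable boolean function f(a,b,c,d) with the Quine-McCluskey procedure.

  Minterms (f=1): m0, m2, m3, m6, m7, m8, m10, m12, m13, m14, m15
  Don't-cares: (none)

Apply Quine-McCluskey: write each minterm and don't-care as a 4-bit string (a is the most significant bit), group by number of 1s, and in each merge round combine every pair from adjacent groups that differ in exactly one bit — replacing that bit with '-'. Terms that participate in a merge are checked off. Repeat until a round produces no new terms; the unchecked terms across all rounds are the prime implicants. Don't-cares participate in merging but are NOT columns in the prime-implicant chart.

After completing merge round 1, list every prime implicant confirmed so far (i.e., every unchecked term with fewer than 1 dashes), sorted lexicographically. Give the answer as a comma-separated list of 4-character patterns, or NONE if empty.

size-2^0 implicants → 0000(✓)  0010(✓)  0011(✓)  0110(✓)  0111(✓)  1000(✓)  1010(✓)  1100(✓)  1101(✓)  1110(✓)  1111(✓)
size-2^1 implicants → -000(✓)  -010(✓)  -110(✓)  -111(✓)  0-10(✓)  0-11(✓)  00-0(✓)  001-(✓)  011-(✓)  1-00(✓)  1-10(✓)  10-0(✓)  11-0(✓)  11-1(✓)  110-(✓)  111-(✓)
size-2^2 implicants → --10  -0-0  -11-  0-1-  1--0  11--
Unchecked terms (primes): --10, -0-0, -11-, 0-1-, 1--0, 11--

NONE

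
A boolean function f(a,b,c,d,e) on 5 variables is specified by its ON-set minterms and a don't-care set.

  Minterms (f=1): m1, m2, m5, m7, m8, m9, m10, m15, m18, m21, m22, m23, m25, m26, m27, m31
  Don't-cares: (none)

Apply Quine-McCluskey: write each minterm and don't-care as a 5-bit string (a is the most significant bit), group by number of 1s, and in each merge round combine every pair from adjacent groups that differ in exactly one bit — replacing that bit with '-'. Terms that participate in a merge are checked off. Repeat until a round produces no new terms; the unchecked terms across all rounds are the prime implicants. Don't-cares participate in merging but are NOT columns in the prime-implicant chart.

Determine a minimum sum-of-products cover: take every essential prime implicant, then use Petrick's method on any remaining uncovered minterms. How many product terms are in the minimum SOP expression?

7

[col 0] 00001*, 00010*, 00101*, 00111*, 01000*, 01001*, 01010*, 01111*, 10010*, 10101*, 10110*, 10111*, 11001*, 11010*, 11011*, 11111*
[col 1] -0010*, -0101*, -0111*, -1001, -1010*, -1111*, 0-001, 0-010*, 0-111*, 00-01, 001-1*, 010-0, 0100-, 1-010*, 1-111*, 10-10, 101-1*, 1011-, 11-11, 110-1, 1101-
[col 2] --010, --111, -01-1
Prime implicants: --010, --111, -01-1, -1001, 0-001, 00-01, 010-0, 0100-, 10-10, 1011-, 11-11, 110-1, 1101-
PI chart (minterm → PIs covering it):
  1 | 0-001,00-01
  2 | --010  (sole → essential)
  5 | -01-1,00-01
  7 | --111,-01-1
  8 | 010-0,0100-
  9 | -1001,0-001,0100-
  10 | --010,010-0
  15 | --111  (sole → essential)
  18 | --010,10-10
  21 | -01-1  (sole → essential)
  22 | 10-10,1011-
  23 | --111,-01-1,1011-
  25 | -1001,110-1
  26 | --010,1101-
  27 | 11-11,110-1,1101-
  31 | --111,11-11
Essential prime implicants: --010, --111, -01-1
Petrick residual → 0-001, 010-0, 10-10, 110-1
Minimum SOP uses 7 PIs: c'de' + cde + b'ce + a'c'd'e + a'bc'e' + ab'de' + abc'e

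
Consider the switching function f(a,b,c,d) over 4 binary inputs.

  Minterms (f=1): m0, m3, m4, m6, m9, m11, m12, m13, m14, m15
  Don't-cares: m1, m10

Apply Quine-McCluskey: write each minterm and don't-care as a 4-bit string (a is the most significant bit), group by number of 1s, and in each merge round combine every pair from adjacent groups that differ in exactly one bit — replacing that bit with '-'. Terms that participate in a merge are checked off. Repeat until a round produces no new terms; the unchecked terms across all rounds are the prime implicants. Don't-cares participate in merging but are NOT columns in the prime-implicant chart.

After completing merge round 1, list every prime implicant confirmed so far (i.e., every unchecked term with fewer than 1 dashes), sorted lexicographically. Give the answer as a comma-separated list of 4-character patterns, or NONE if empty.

NONE

Round 0: 0000✓ 0001✓ 0011✓ 0100✓ 0110✓ 1001✓ 1010✓ 1011✓ 1100✓ 1101✓ 1110✓ 1111✓
Round 1: -001✓ -011✓ -100✓ -110✓ 0-00 00-1✓ 000- 01-0✓ 1-01✓ 1-10✓ 1-11✓ 10-1✓ 101-✓ 11-0✓ 11-1✓ 110-✓ 111-✓
Round 2: -0-1 -1-0 1--1 1-1- 11--
PIs = {-0-1, -1-0, 0-00, 000-, 1--1, 1-1-, 11--}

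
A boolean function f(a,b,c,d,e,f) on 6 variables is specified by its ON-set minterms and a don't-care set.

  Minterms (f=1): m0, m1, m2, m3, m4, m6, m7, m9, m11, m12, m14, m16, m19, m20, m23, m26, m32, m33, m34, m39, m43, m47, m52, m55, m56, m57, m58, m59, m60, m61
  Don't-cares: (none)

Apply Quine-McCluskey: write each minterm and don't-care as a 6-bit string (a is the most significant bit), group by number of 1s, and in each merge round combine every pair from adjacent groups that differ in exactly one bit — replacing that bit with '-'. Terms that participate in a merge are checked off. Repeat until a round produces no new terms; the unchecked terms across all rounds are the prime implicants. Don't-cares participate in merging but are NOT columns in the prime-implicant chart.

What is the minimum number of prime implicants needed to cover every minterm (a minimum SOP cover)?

12

size-2^0 implicants → 000000(✓)  000001(✓)  000010(✓)  000011(✓)  000100(✓)  000110(✓)  000111(✓)  001001(✓)  001011(✓)  001100(✓)  001110(✓)  010000(✓)  010011(✓)  010100(✓)  010111(✓)  011010(✓)  100000(✓)  100001(✓)  100010(✓)  100111(✓)  101011(✓)  101111(✓)  110100(✓)  110111(✓)  111000(✓)  111001(✓)  111010(✓)  111011(✓)  111100(✓)  111101(✓)
size-2^1 implicants → -00000(✓)  -00001(✓)  -00010(✓)  -00111(✓)  -01011  -10100  -10111(✓)  -11010  0-0000(✓)  0-0011(✓)  0-0100(✓)  0-0111(✓)  00-001(✓)  00-011(✓)  00-100(✓)  00-110(✓)  000-00(✓)  000-10(✓)  000-11(✓)  0000-0(✓)  0000-1(✓)  00000-(✓)  00001-(✓)  0001-0(✓)  00011-(✓)  0010-1(✓)  0011-0(✓)  010-00(✓)  010-11(✓)  1-0111(✓)  1-1011  10-111  1000-0(✓)  10000-(✓)  101-11  11-100  111-00(✓)  111-01(✓)  1110-0(✓)  1110-1(✓)  11100-(✓)  11101-(✓)  11110-(✓)
size-2^2 implicants → --0111  -000-0  -0000-  0-0-00  0-0-11  00-0-1  00-1-0  000--0  000-1-  0000--  111-0-  1110--
Unchecked terms (primes): --0111, -000-0, -0000-, -01011, -10100, -11010, 0-0-00, 0-0-11, 00-0-1, 00-1-0, 000--0, 000-1-, 0000--, 1-1011, 10-111, 101-11, 11-100, 111-0-, 1110--
Minterm coverage:
  m0 ⊆ -000-0,-0000-,0-0-00,000--0,0000--
  m1 ⊆ -0000-,00-0-1,0000--
  m2 ⊆ -000-0,000--0,000-1-,0000--
  m3 ⊆ 0-0-11,00-0-1,000-1-,0000--
  m4 ⊆ 0-0-00,00-1-0,000--0
  m6 ⊆ 00-1-0,000--0,000-1-
  m7 ⊆ --0111,0-0-11,000-1-
  m9 ⊆ 00-0-1 [E]
  m11 ⊆ -01011,00-0-1
  m12 ⊆ 00-1-0 [E]
  m14 ⊆ 00-1-0 [E]
  m16 ⊆ 0-0-00 [E]
  m19 ⊆ 0-0-11 [E]
  m20 ⊆ -10100,0-0-00
  m23 ⊆ --0111,0-0-11
  m26 ⊆ -11010 [E]
  m32 ⊆ -000-0,-0000-
  m33 ⊆ -0000- [E]
  m34 ⊆ -000-0 [E]
  m39 ⊆ --0111,10-111
  m43 ⊆ -01011,1-1011,101-11
  m47 ⊆ 10-111,101-11
  m52 ⊆ -10100,11-100
  m55 ⊆ --0111 [E]
  m56 ⊆ 111-0-,1110--
  m57 ⊆ 111-0-,1110--
  m58 ⊆ -11010,1110--
  m59 ⊆ 1-1011,1110--
  m60 ⊆ 11-100,111-0-
  m61 ⊆ 111-0- [E]
E = {--0111, -000-0, -0000-, -11010, 0-0-00, 0-0-11, 00-0-1, 00-1-0, 111-0-}
Petrick residual → -10100, 1-1011, 10-111
Cover = c'def + b'c'd'f' + b'c'd'e' + bc'de'f' + bcd'ef' + a'c'e'f' + a'c'ef + a'b'd'f + a'b'df' + acd'ef + ab'def + abce'  |cover|=12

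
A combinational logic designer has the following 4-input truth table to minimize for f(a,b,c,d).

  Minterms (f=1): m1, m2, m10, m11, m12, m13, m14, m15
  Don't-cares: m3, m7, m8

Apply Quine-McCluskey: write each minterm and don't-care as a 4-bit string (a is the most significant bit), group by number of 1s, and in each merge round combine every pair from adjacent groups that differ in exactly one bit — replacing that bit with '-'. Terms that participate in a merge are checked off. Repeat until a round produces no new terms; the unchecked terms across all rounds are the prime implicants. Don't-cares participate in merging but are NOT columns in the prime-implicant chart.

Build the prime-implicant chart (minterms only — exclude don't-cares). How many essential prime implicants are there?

3

[col 0] 0001*, 0010*, 0011*, 0111*, 1000*, 1010*, 1011*, 1100*, 1101*, 1110*, 1111*
[col 1] -010*, -011*, -111*, 0-11*, 00-1, 001-*, 1-00*, 1-10*, 1-11*, 10-0*, 101-*, 11-0*, 11-1*, 110-*, 111-*
[col 2] --11, -01-, 1--0, 1-1-, 11--
Prime implicants: --11, -01-, 00-1, 1--0, 1-1-, 11--
PI chart (minterm → PIs covering it):
  1 | 00-1  (sole → essential)
  2 | -01-  (sole → essential)
  10 | -01-,1--0,1-1-
  11 | --11,-01-,1-1-
  12 | 1--0,11--
  13 | 11--  (sole → essential)
  14 | 1--0,1-1-,11--
  15 | --11,1-1-,11--
Essential prime implicants: -01-, 00-1, 11--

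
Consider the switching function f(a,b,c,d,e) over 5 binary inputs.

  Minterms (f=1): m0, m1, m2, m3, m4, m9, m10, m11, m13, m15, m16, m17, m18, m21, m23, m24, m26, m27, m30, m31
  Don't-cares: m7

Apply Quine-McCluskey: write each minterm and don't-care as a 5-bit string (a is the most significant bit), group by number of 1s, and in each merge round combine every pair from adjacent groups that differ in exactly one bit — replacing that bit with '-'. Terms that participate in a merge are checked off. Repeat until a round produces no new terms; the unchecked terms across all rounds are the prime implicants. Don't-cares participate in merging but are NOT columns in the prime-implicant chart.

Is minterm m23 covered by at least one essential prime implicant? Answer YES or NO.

Round 0: 00000✓ 00001✓ 00010✓ 00011✓ 00100✓ 00111✓ 01001✓ 01010✓ 01011✓ 01101✓ 01111✓ 10000✓ 10001✓ 10010✓ 10101✓ 10111✓ 11000✓ 11010✓ 11011✓ 11110✓ 11111✓
Round 1: -0000✓ -0001✓ -0010✓ -0111✓ -1010✓ -1011✓ -1111✓ 0-001✓ 0-010✓ 0-011✓ 0-111✓ 00-00 00-11✓ 000-0✓ 000-1✓ 0000-✓ 0001-✓ 01-01✓ 01-11✓ 010-1✓ 0101-✓ 011-1✓ 1-000✓ 1-010✓ 1-111✓ 10-01 100-0✓ 1000-✓ 101-1 11-10✓ 11-11✓ 110-0✓ 1101-✓ 1111-✓
Round 2: --010 --111 -00-0 -000- -1-11 -101- 0--11 0-0-1 0-01- 000-- 01--1 1-0-0 11-1-
PIs = {--010, --111, -00-0, -000-, -1-11, -101-, 0--11, 0-0-1, 0-01-, 00-00, 000--, 01--1, 1-0-0, 10-01, 101-1, 11-1-}
Coverage chart:
  m0: -00-0,-000-,00-00,000--
  m1: -000-,0-0-1,000--
  m2: --010,-00-0,0-01-,000--
  m3: 0--11,0-0-1,0-01-,000--
  m4: 00-00 ←essential
  m9: 0-0-1,01--1
  m10: --010,-101-,0-01-
  m11: -1-11,-101-,0--11,0-0-1,0-01-,01--1
  m13: 01--1 ←essential
  m15: --111,-1-11,0--11,01--1
  m16: -00-0,-000-,1-0-0
  m17: -000-,10-01
  m18: --010,-00-0,1-0-0
  m21: 10-01,101-1
  m23: --111,101-1
  m24: 1-0-0 ←essential
  m26: --010,-101-,1-0-0,11-1-
  m27: -1-11,-101-,11-1-
  m30: 11-1- ←essential
  m31: --111,-1-11,11-1-
Essential: 00-00, 01--1, 1-0-0, 11-1-

NO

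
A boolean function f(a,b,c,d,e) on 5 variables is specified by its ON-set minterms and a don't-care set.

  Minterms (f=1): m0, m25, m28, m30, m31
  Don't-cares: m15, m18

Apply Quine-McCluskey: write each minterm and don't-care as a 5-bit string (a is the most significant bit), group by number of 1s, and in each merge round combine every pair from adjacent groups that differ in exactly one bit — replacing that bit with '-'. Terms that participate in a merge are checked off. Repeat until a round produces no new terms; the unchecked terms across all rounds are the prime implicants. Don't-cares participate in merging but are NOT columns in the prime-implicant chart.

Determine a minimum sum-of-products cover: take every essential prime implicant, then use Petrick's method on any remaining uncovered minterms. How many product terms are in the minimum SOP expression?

size-2^0 implicants → 00000  01111(✓)  10010  11001  11100(✓)  11110(✓)  11111(✓)
size-2^1 implicants → -1111  111-0  1111-
Unchecked terms (primes): -1111, 00000, 10010, 11001, 111-0, 1111-
Minterm coverage:
  m0 ⊆ 00000 [E]
  m25 ⊆ 11001 [E]
  m28 ⊆ 111-0 [E]
  m30 ⊆ 111-0,1111-
  m31 ⊆ -1111,1111-
E = {00000, 11001, 111-0}
Petrick residual → -1111
Cover = bcde + a'b'c'd'e' + abc'd'e + abce'  |cover|=4

4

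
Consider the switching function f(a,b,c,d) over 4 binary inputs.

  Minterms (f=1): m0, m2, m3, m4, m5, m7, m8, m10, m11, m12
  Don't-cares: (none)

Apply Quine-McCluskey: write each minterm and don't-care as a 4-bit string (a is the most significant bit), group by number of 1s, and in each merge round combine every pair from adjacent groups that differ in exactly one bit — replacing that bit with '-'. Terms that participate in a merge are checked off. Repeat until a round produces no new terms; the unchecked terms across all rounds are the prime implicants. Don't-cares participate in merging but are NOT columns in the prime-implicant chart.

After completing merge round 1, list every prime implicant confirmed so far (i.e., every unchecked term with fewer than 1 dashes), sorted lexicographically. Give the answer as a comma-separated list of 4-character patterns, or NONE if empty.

Round 0: 0000✓ 0010✓ 0011✓ 0100✓ 0101✓ 0111✓ 1000✓ 1010✓ 1011✓ 1100✓
Round 1: -000✓ -010✓ -011✓ -100✓ 0-00✓ 0-11 00-0✓ 001-✓ 01-1 010- 1-00✓ 10-0✓ 101-✓
Round 2: --00 -0-0 -01-
PIs = {--00, -0-0, -01-, 0-11, 01-1, 010-}

NONE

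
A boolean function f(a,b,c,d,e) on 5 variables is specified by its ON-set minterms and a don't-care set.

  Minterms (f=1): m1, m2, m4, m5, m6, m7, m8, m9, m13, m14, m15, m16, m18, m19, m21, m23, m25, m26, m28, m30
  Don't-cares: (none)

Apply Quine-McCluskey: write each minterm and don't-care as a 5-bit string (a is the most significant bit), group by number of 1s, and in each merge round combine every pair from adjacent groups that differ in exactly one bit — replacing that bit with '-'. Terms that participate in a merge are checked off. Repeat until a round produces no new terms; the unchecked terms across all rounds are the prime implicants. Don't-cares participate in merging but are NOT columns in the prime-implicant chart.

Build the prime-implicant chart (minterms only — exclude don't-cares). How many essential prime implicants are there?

7

size-2^0 implicants → 00001(✓)  00010(✓)  00100(✓)  00101(✓)  00110(✓)  00111(✓)  01000(✓)  01001(✓)  01101(✓)  01110(✓)  01111(✓)  10000(✓)  10010(✓)  10011(✓)  10101(✓)  10111(✓)  11001(✓)  11010(✓)  11100(✓)  11110(✓)
size-2^1 implicants → -0010  -0101(✓)  -0111(✓)  -1001  -1110  0-001(✓)  0-101(✓)  0-110(✓)  0-111(✓)  00-01(✓)  00-10  001-0(✓)  001-1(✓)  0010-(✓)  0011-(✓)  01-01(✓)  0100-  011-1(✓)  0111-(✓)  1-010  10-11  100-0  1001-  101-1(✓)  11-10  111-0
size-2^2 implicants → -01-1  0--01  0-1-1  0-11-  001--
Unchecked terms (primes): -0010, -01-1, -1001, -1110, 0--01, 0-1-1, 0-11-, 00-10, 001--, 0100-, 1-010, 10-11, 100-0, 1001-, 11-10, 111-0
Minterm coverage:
  m1 ⊆ 0--01 [E]
  m2 ⊆ -0010,00-10
  m4 ⊆ 001-- [E]
  m5 ⊆ -01-1,0--01,0-1-1,001--
  m6 ⊆ 0-11-,00-10,001--
  m7 ⊆ -01-1,0-1-1,0-11-,001--
  m8 ⊆ 0100- [E]
  m9 ⊆ -1001,0--01,0100-
  m13 ⊆ 0--01,0-1-1
  m14 ⊆ -1110,0-11-
  m15 ⊆ 0-1-1,0-11-
  m16 ⊆ 100-0 [E]
  m18 ⊆ -0010,1-010,100-0,1001-
  m19 ⊆ 10-11,1001-
  m21 ⊆ -01-1 [E]
  m23 ⊆ -01-1,10-11
  m25 ⊆ -1001 [E]
  m26 ⊆ 1-010,11-10
  m28 ⊆ 111-0 [E]
  m30 ⊆ -1110,11-10,111-0
E = {-01-1, -1001, 0--01, 001--, 0100-, 100-0, 111-0}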